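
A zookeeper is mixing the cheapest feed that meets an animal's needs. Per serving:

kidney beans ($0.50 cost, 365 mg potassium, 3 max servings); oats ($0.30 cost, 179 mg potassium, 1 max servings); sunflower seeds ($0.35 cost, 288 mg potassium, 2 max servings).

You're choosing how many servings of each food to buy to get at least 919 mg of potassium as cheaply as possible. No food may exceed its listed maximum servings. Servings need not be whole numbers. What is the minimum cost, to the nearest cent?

$1.17

Cost per mg of potassium: sunflower seeds $0.0012, kidney beans $0.0014, oats $0.0017.
Take 2 servings of sunflower seeds: +576.0 mg potassium for $0.70 (total $0.70, still need 343.0 mg).
Take 0.9397 servings of kidney beans: +343.0 mg potassium for $0.47 (total $1.17, still need 0.0 mg).
Filling from the cheapest source first is optimal under one linear minimum: $1.17.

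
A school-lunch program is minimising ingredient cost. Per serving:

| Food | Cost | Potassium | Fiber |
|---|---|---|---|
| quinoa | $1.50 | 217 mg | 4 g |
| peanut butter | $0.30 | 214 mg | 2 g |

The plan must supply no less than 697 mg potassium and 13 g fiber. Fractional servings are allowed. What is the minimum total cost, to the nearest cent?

$1.95

Compare the cost at each extreme point of the feasible region.
quinoa only: max(697/217, 13/4) = 3.25 servings → $4.88.
peanut butter only: max(697/214, 13/2) = 6.5 servings → $1.95.
quinoa + peanut butter: the both-tight solution has a negative serving — not a feasible corner.
Cheapest feasible corner: $1.95.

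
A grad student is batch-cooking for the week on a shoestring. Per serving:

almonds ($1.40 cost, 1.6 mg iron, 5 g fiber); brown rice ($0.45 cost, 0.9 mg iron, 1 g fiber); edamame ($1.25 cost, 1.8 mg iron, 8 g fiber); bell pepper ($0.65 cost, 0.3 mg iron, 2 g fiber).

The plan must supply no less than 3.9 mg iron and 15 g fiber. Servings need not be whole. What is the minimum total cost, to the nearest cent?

The cheapest plan sits at a corner of the feasible region — with two constraints it uses at most two foods.
almonds only: max(3.9/1.6, 15/5) = 3 servings → $4.20.
brown rice only: max(3.9/0.9, 15/1) = 15 servings → $6.75.
edamame only: max(3.9/1.8, 15/8) = 2.167 servings → $2.71.
bell pepper only: max(3.9/0.3, 15/2) = 13 servings → $8.45.
almonds + brown rice: intersection lies outside the first quadrant.
almonds + edamame with both tight: 1.105 servings and 1.184 servings → $3.03.
almonds + bell pepper with both tight: 1.941 servings and 2.647 servings → $4.44.
brown rice + edamame with both tight: 0.7778 servings and 1.778 servings → $2.57.
brown rice + bell pepper with both tight: 2.2 servings and 6.4 servings → $5.15.
edamame + bell pepper: the both-tight solution has a negative serving — not a feasible corner.
The minimum over all feasible corners is $2.57.

$2.57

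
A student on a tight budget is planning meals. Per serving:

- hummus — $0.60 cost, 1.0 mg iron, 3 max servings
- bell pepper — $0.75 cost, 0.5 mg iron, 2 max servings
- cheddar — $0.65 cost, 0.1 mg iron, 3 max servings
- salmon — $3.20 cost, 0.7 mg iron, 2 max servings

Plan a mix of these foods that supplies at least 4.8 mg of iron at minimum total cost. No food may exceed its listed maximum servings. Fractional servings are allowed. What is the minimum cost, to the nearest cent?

$6.96

Cost per mg of iron: hummus $0.6000, bell pepper $1.5000, salmon $4.5714, cheddar $6.5000.
Take 3 servings of hummus: +3.0 mg iron for $1.80 (total $1.80, still need 1.8 mg).
Take 2 servings of bell pepper: +1.0 mg iron for $1.50 (total $3.30, still need 0.8 mg).
Take 1.143 servings of salmon: +0.8 mg iron for $3.66 (total $6.96, still need 0.0 mg).
Filling from the cheapest source first is optimal under one linear minimum: $6.96.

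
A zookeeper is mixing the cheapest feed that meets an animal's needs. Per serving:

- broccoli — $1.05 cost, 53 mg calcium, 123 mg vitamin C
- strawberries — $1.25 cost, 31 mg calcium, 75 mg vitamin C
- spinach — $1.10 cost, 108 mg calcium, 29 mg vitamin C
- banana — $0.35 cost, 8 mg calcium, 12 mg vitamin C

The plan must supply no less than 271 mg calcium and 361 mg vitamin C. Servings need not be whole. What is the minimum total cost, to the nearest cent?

Check every corner: each single food scaled to meet both minima, and each pair solved so both constraints bind.
broccoli only: max(271/53, 361/123) = 5.113 servings → $5.37.
strawberries only: max(271/31, 361/75) = 8.742 servings → $10.93.
spinach only: max(271/108, 361/29) = 12.45 servings → $13.69.
banana only: max(271/8, 361/12) = 33.88 servings → $11.86.
broccoli + strawberries: the both-tight solution has a negative serving — not a feasible corner.
broccoli + spinach with both tight: 2.65 servings and 1.209 servings → $4.11.
broccoli + banana with both targets exact would need a negative amount; discard.
strawberries + spinach with both tight: 4.323 servings and 1.268 servings → $6.80.
strawberries + banana with both targets exact would need a negative amount; discard.
spinach + banana with both tight: 0.3421 servings and 29.26 servings → $10.62.
The minimum over all feasible corners is $4.11.

$4.11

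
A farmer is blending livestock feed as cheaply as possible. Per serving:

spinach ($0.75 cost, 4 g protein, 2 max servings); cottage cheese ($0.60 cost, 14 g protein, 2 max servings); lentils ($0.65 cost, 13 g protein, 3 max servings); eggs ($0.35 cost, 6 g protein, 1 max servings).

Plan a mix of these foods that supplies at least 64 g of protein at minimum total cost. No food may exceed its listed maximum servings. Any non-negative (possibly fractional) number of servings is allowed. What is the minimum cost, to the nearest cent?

$3.00

Cost per g of protein: cottage cheese $0.0429, lentils $0.0500, eggs $0.0583, spinach $0.1875.
Take 2 servings of cottage cheese: +28.0 g protein for $1.20 (total $1.20, still need 36.0 g).
Take 2.769 servings of lentils: +36.0 g protein for $1.80 (total $3.00, still need 0.0 g).
Greedy by cheapest-per-g is optimal for a single linear constraint, so the minimum cost is $3.00.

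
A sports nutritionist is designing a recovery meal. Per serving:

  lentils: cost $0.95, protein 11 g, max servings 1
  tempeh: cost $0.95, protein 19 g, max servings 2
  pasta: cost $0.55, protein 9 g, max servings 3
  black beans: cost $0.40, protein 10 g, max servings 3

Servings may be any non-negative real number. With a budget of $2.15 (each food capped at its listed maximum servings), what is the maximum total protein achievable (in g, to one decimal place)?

49.0 g

Protein per dollar: black beans 25, tempeh 20, pasta 16.36, lentils 11.58.
Take 3 servings of black beans: spends $1.20, +30.0 g protein (running total 30.0 g).
Take 1 serving of tempeh: spends $0.95, +19.0 g protein (running total 49.0 g).
Greedy by best ratio exhausts the cost allowance optimally: 49.0 g.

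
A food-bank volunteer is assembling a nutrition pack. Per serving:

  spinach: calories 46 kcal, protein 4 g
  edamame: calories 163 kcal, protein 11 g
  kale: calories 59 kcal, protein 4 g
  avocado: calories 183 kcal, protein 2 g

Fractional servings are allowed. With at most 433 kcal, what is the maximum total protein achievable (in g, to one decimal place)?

Protein per kcal: spinach 0.08696, kale 0.0678, edamame 0.06748, avocado 0.01093.
With no serving limits, spend the whole calories allowance on spinach: 433 kcal / 46 kcal × 4 g = 37.7 g.

37.7 g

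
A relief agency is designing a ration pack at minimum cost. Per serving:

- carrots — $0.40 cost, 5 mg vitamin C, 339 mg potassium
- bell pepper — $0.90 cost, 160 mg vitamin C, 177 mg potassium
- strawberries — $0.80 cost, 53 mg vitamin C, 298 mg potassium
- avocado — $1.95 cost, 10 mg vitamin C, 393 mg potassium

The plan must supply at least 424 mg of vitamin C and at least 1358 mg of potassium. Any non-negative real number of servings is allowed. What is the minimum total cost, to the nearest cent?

$3.38

Minimising a linear cost over {vitamin C ≥ 424, potassium ≥ 1358, servings ≥ 0} — the optimum is at a vertex, using one or two foods.
carrots only: max(424/5, 1358/339) = 84.8 servings → $33.92.
bell pepper only: max(424/160, 1358/177) = 7.672 servings → $6.91.
strawberries only: max(424/53, 1358/298) = 8 servings → $6.40.
avocado only: max(424/10, 1358/393) = 42.4 servings → $82.68.
carrots + bell pepper with both tight: 2.666 servings and 2.567 servings → $3.38.
carrots + strawberries: the both-tight solution has a negative serving — not a feasible corner.
carrots + avocado: the both-tight solution has a negative serving — not a feasible corner.
bell pepper + strawberries with both tight: 1.42 servings and 3.714 servings → $4.25.
bell pepper + avocado with both tight: 2.505 servings and 2.327 servings → $6.79.
strawberries + avocado: the both-tight solution has a negative serving — not a feasible corner.
Cheapest feasible corner: $3.38.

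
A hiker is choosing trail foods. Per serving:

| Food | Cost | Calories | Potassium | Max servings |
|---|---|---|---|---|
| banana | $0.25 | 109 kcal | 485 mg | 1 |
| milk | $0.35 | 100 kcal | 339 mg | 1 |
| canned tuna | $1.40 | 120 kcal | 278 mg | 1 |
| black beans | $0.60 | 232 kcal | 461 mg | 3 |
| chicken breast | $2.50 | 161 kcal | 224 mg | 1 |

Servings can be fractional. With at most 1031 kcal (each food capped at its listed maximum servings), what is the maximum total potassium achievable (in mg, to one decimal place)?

2493.3 mg

Potassium per kcal: banana 4.45, milk 3.39, canned tuna 2.317, black beans 1.987, chicken breast 1.391.
Take 1 serving of banana: uses 109 kcal, +485.0 mg potassium (running total 485.0 mg).
Take 1 serving of milk: uses 100 kcal, +339.0 mg potassium (running total 824.0 mg).
Take 1 serving of canned tuna: uses 120 kcal, +278.0 mg potassium (running total 1102.0 mg).
Take 3 servings of black beans: uses 696 kcal, +1383.0 mg potassium (running total 2485.0 mg).
Take 0.03727 servings of chicken breast: uses 6 kcal, +8.3 mg potassium (running total 2493.3 mg).
Greedy by best ratio exhausts the calories allowance optimally: 2493.3 mg.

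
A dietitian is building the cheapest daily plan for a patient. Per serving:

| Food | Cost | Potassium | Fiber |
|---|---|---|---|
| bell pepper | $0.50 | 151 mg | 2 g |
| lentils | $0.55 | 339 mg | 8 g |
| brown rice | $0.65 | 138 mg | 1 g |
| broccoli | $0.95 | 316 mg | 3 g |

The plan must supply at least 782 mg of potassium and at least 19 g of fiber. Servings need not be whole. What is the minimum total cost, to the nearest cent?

$1.31

With two linear requirements the optimum uses one or two foods; enumerate the corners.
bell pepper only: max(782/151, 19/2) = 9.5 servings → $4.75.
lentils only: max(782/339, 19/8) = 2.375 servings → $1.31.
brown rice only: max(782/138, 19/1) = 19 servings → $12.35.
broccoli only: max(782/316, 19/3) = 6.333 servings → $6.02.
bell pepper + lentils: the both-tight solution has a negative serving — not a feasible corner.
bell pepper + brown rice: intersection lies outside the first quadrant.
bell pepper + broccoli: the both-tight solution has a negative serving — not a feasible corner.
lentils + brown rice: the both-tight solution has a negative serving — not a feasible corner.
lentils + broccoli: intersection lies outside the first quadrant.
brown rice + broccoli with both targets exact would need a negative amount; discard.
Cheapest feasible corner: $1.31.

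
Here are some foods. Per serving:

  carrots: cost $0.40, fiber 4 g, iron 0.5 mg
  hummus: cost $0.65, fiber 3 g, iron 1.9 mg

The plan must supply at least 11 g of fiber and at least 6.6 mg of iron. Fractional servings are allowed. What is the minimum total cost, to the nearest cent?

$2.30

Compare the cost at each extreme point of the feasible region.
carrots only: max(11/4, 6.6/0.5) = 13.2 servings → $5.28.
hummus only: max(11/3, 6.6/1.9) = 3.667 servings → $2.38.
carrots + hummus with both tight: 0.1803 servings and 3.426 servings → $2.30.
The minimum over all feasible corners is $2.30.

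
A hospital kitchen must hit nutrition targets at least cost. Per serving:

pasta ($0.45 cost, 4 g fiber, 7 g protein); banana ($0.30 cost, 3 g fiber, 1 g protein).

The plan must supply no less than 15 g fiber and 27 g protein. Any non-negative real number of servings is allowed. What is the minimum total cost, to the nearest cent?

$1.74

Minimising a linear cost over {fiber ≥ 15, protein ≥ 27, servings ≥ 0} — the optimum is at a vertex, using one or two foods.
pasta only: max(15/4, 27/7) = 3.857 servings → $1.74.
banana only: max(15/3, 27/1) = 27 servings → $8.10.
pasta + banana: intersection lies outside the first quadrant.
So the least-cost plan costs $1.74.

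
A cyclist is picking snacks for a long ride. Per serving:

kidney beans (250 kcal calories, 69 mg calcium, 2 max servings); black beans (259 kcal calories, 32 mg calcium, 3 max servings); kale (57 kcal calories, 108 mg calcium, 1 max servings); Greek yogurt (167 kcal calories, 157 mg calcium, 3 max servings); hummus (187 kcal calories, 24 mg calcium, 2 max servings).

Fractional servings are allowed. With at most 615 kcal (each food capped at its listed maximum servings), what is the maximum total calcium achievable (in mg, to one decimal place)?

Calcium per kcal: kale 1.895, Greek yogurt 0.9401, kidney beans 0.276, hummus 0.1283, black beans 0.1236.
Take 1 serving of kale: uses 57 kcal, +108.0 mg calcium (running total 108.0 mg).
Take 3 servings of Greek yogurt: uses 501 kcal, +471.0 mg calcium (running total 579.0 mg).
Take 0.228 servings of kidney beans: uses 57 kcal, +15.7 mg calcium (running total 594.7 mg).
Filling greedily by calcium-per-kcal is optimal for one linear limit, giving 594.7 mg.

594.7 mg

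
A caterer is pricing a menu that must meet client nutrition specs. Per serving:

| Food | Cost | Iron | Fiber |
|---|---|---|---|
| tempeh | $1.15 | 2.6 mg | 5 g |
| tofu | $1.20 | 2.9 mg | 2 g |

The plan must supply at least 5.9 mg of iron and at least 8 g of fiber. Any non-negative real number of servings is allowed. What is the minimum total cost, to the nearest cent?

A basic optimal solution has at most two foods positive. Try each food alone and each pair with both targets met exactly.
tempeh only: max(5.9/2.6, 8/5) = 2.269 servings → $2.61.
tofu only: max(5.9/2.9, 8/2) = 4 servings → $4.80.
tempeh + tofu with both tight: 1.226 servings and 0.9355 servings → $2.53.
Cheapest feasible corner: $2.53.

$2.53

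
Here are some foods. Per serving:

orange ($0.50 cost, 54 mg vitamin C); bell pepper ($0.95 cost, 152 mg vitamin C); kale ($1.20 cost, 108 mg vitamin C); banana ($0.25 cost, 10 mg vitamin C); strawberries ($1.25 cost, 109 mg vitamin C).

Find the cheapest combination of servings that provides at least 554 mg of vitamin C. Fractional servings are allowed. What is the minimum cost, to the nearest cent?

Cost per mg of vitamin C: bell pepper $0.0063, orange $0.0093, kale $0.0111, strawberries $0.0115, banana $0.0250.
With no serving limits, use only bell pepper: 554 mg / 152 mg = 3.645 servings × $0.95 = $3.46.

$3.46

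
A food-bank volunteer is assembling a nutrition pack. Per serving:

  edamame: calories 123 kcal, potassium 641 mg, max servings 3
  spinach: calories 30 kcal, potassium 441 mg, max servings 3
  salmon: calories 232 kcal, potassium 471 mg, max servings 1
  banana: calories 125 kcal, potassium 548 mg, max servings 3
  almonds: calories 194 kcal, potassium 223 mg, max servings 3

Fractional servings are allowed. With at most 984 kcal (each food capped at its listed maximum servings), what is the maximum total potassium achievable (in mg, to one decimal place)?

5194.5 mg

Potassium per kcal: spinach 14.7, edamame 5.211, banana 4.384, salmon 2.03, almonds 1.149.
Take 3 servings of spinach: uses 90 kcal, +1323.0 mg potassium (running total 1323.0 mg).
Take 3 servings of edamame: uses 369 kcal, +1923.0 mg potassium (running total 3246.0 mg).
Take 3 servings of banana: uses 375 kcal, +1644.0 mg potassium (running total 4890.0 mg).
Take 0.6466 servings of salmon: uses 150 kcal, +304.5 mg potassium (running total 5194.5 mg).
Filling greedily by potassium-per-kcal is optimal for one linear limit, giving 5194.5 mg.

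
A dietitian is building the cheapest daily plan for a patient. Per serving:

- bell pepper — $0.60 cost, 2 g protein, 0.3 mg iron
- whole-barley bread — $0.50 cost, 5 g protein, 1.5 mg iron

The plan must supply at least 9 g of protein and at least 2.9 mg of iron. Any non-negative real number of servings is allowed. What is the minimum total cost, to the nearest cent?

The cheapest plan sits at a corner of the feasible region — with two constraints it uses at most two foods.
bell pepper only: max(9/2, 2.9/0.3) = 9.667 servings → $5.80.
whole-barley bread only: max(9/5, 2.9/1.5) = 1.933 servings → $0.97.
bell pepper + whole-barley bread: the both-tight solution has a negative serving — not a feasible corner.
The minimum over all feasible corners is $0.97.

$0.97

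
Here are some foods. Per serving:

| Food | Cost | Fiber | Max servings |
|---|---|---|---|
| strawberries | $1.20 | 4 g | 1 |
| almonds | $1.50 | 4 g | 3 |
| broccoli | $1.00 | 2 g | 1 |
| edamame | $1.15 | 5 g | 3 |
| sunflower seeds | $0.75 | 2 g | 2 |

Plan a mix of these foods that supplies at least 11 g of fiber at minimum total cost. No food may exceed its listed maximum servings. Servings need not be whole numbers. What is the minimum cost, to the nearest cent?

$2.53

Cost per g of fiber: edamame $0.2300, strawberries $0.3000, almonds $0.3750, sunflower seeds $0.3750, broccoli $0.5000.
Take 2.2 servings of edamame: +11.0 g fiber for $2.53 (total $2.53, still need 0.0 g).
Greedy by cheapest-per-g is optimal for a single linear constraint, so the minimum cost is $2.53.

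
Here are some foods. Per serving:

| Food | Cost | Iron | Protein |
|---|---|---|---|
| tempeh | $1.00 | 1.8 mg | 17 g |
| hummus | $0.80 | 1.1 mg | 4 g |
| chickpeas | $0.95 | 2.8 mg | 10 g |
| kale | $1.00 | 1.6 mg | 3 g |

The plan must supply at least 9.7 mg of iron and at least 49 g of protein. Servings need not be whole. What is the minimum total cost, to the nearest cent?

$3.82

This is a tiny linear program; its minimum lies at a vertex of the feasible set. List the vertices and price them.
tempeh only: max(9.7/1.8, 49/17) = 5.389 servings → $5.39.
hummus only: max(9.7/1.1, 49/4) = 12.25 servings → $9.80.
chickpeas only: max(9.7/2.8, 49/10) = 4.9 servings → $4.66.
kale only: max(9.7/1.6, 49/3) = 16.33 servings → $16.33.
tempeh + hummus with both tight: 1.313 servings and 6.67 servings → $6.65.
tempeh + chickpeas with both tight: 1.358 servings and 2.591 servings → $3.82.
tempeh + kale with both tight: 2.261 servings and 3.518 servings → $5.78.
hummus + chickpeas: intersection lies outside the first quadrant.
hummus + kale: intersection lies outside the first quadrant.
chickpeas + kale: intersection lies outside the first quadrant.
The minimum over all feasible corners is $3.82.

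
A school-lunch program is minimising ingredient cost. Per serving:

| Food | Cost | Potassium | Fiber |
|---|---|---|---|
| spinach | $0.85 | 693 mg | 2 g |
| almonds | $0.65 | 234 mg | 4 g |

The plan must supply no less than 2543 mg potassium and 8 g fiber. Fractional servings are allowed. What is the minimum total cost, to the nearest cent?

spinach only: max(2543/693, 8/2) = 4 servings → $3.40.
almonds only: max(2543/234, 8/4) = 10.87 servings → $7.06.
spinach + almonds with both tight: 3.602 servings and 0.1988 servings → $3.19.
The minimum over all feasible corners is $3.19.

$3.19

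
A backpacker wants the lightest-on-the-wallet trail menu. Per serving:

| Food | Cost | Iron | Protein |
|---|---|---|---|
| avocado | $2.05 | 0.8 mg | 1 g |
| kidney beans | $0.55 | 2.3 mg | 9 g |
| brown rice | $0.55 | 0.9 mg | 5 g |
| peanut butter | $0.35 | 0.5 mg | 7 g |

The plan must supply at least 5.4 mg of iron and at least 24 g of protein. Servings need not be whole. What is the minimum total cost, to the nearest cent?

$1.42

For a min-cost LP with two ≥-constraints, a basic feasible solution has at most two positive variables.
avocado only: max(5.4/0.8, 24/1) = 24 servings → $49.20.
kidney beans only: max(5.4/2.3, 24/9) = 2.667 servings → $1.47.
brown rice only: max(5.4/0.9, 24/5) = 6 servings → $3.30.
peanut butter only: max(5.4/0.5, 24/7) = 10.8 servings → $3.78.
avocado + kidney beans: the both-tight solution has a negative serving — not a feasible corner.
avocado + brown rice with both tight: 1.742 servings and 4.452 servings → $6.02.
avocado + peanut butter with both tight: 5.059 servings and 2.706 servings → $11.32.
kidney beans + brown rice with both tight: 1.588 servings and 1.941 servings → $1.94.
kidney beans + peanut butter with both tight: 2.224 servings and 0.569 servings → $1.42.
brown rice + peanut butter: the both-tight solution has a negative serving — not a feasible corner.
Cheapest feasible corner: $1.42.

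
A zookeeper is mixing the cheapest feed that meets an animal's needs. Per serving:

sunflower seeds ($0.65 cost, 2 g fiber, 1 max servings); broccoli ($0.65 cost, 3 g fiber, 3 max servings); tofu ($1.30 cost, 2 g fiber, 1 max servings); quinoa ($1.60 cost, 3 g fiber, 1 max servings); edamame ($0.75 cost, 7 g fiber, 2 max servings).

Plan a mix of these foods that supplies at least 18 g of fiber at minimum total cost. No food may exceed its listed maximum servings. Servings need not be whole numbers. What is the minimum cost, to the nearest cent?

Cost per g of fiber: edamame $0.1071, broccoli $0.2167, sunflower seeds $0.3250, quinoa $0.5333, tofu $0.6500.
Take 2 servings of edamame: +14.0 g fiber for $1.50 (total $1.50, still need 4.0 g).
Take 1.333 servings of broccoli: +4.0 g fiber for $0.87 (total $2.37, still need 0.0 g).
Greedy by cheapest-per-g is optimal for a single linear constraint, so the minimum cost is $2.37.

$2.37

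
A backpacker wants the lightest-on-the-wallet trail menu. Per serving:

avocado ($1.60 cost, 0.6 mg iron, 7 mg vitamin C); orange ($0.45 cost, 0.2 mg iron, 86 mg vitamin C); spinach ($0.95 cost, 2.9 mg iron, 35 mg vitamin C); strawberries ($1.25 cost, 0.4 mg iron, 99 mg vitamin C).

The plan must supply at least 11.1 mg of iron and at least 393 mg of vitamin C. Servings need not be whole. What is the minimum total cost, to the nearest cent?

$4.83

At the optimum either one food covers both requirements or two foods hit both targets exactly; no other combination can be cheaper.
avocado only: max(11.1/0.6, 393/7) = 56.14 servings → $89.83.
orange only: max(11.1/0.2, 393/86) = 55.5 servings → $24.98.
spinach only: max(11.1/2.9, 393/35) = 11.23 servings → $10.67.
strawberries only: max(11.1/0.4, 393/99) = 27.75 servings → $34.69.
avocado + orange with both tight: 17.45 servings and 3.149 servings → $29.34.
avocado + spinach with both targets exact would need a negative amount; discard.
avocado + strawberries with both tight: 16.64 servings and 2.793 servings → $30.11.
orange + spinach with both tight: 3.099 servings and 3.614 servings → $4.83.
orange + strawberries: intersection lies outside the first quadrant.
spinach + strawberries with both tight: 3.448 servings and 2.751 servings → $6.71.
So the least-cost plan costs $4.83.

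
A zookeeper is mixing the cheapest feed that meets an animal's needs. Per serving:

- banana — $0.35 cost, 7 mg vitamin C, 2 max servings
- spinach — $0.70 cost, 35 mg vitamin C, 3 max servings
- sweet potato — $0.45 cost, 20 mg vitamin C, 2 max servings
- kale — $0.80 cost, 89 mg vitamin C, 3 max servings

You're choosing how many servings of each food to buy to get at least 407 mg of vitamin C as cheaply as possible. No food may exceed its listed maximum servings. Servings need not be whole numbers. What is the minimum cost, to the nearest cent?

Cost per mg of vitamin C: kale $0.0090, spinach $0.0200, sweet potato $0.0225, banana $0.0500.
Take 3 servings of kale: +267.0 mg vitamin C for $2.40 (total $2.40, still need 140.0 mg).
Take 3 servings of spinach: +105.0 mg vitamin C for $2.10 (total $4.50, still need 35.0 mg).
Take 1.75 servings of sweet potato: +35.0 mg vitamin C for $0.79 (total $5.29, still need 0.0 mg).
Filling from the cheapest source first is optimal under one linear minimum: $5.29.

$5.29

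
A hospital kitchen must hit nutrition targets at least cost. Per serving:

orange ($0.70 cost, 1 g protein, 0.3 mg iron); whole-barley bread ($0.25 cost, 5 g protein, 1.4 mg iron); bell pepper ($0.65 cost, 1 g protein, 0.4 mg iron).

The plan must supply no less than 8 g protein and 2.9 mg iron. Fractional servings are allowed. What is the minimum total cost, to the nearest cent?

orange only: max(8/1, 2.9/0.3) = 9.667 servings → $6.77.
whole-barley bread only: max(8/5, 2.9/1.4) = 2.071 servings → $0.52.
bell pepper only: max(8/1, 2.9/0.4) = 8 servings → $5.20.
orange + whole-barley bread with both targets exact would need a negative amount; discard.
orange + bell pepper with both tight: 3 servings and 5 servings → $5.35.
whole-barley bread + bell pepper with both tight: 0.5 servings and 5.5 servings → $3.70.
So the least-cost plan costs $0.52.

$0.52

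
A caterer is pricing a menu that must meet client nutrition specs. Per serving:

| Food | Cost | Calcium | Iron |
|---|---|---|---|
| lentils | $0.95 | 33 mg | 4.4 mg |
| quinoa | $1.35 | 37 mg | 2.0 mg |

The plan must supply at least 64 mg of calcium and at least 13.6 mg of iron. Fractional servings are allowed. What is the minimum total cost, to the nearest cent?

$2.94

For a min-cost LP with two ≥-constraints, a basic feasible solution has at most two positive variables.
lentils only: max(64/33, 13.6/4.4) = 3.091 servings → $2.94.
quinoa only: max(64/37, 13.6/2.0) = 6.8 servings → $9.18.
lentils + quinoa: intersection lies outside the first quadrant.
So the least-cost plan costs $2.94.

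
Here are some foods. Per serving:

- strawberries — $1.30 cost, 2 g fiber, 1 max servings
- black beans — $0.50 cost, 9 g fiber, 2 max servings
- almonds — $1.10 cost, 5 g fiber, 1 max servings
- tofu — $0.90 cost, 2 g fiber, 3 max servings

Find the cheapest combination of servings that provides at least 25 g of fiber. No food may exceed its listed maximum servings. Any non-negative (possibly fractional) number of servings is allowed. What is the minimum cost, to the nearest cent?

$3.00

Cost per g of fiber: black beans $0.0556, almonds $0.2200, tofu $0.4500, strawberries $0.6500.
Take 2 servings of black beans: +18.0 g fiber for $1.00 (total $1.00, still need 7.0 g).
Take 1 serving of almonds: +5.0 g fiber for $1.10 (total $2.10, still need 2.0 g).
Take 1 serving of tofu: +2.0 g fiber for $0.90 (total $3.00, still need 0.0 g).
Greedy by cheapest-per-g is optimal for a single linear constraint, so the minimum cost is $3.00.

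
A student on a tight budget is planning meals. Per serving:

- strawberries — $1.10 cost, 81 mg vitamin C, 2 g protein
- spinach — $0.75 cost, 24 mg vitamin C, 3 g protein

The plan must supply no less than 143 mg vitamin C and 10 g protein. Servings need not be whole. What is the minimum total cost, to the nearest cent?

$3.08

At the optimum either one food covers both requirements or two foods hit both targets exactly; no other combination can be cheaper.
strawberries only: max(143/81, 10/2) = 5 servings → $5.50.
spinach only: max(143/24, 10/3) = 5.958 servings → $4.47.
strawberries + spinach with both tight: 0.9692 servings and 2.687 servings → $3.08.
So the least-cost plan costs $3.08.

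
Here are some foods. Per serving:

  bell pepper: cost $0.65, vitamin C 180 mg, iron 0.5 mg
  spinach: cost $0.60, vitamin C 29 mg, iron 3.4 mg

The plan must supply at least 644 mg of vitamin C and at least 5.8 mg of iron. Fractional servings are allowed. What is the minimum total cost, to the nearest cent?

$2.92

A basic optimal solution has at most two foods positive. Try each food alone and each pair with both targets met exactly.
bell pepper only: max(644/180, 5.8/0.5) = 11.6 servings → $7.54.
spinach only: max(644/29, 5.8/3.4) = 22.21 servings → $13.32.
bell pepper + spinach with both tight: 3.383 servings and 1.208 servings → $2.92.
The minimum over all feasible corners is $2.92.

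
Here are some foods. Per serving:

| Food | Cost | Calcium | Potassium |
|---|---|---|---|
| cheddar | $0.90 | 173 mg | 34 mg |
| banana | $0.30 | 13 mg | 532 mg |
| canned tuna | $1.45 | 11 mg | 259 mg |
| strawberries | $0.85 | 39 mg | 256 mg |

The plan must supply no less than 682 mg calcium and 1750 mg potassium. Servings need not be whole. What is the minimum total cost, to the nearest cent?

$4.26

Check every corner: each single food scaled to meet both minima, and each pair solved so both constraints bind.
cheddar only: max(682/173, 1750/34) = 51.47 servings → $46.32.
banana only: max(682/13, 1750/532) = 52.46 servings → $15.74.
canned tuna only: max(682/11, 1750/259) = 62 servings → $89.90.
strawberries only: max(682/39, 1750/256) = 17.49 servings → $14.86.
cheddar + banana with both tight: 3.713 servings and 3.052 servings → $4.26.
cheddar + canned tuna with both tight: 3.542 servings and 6.292 servings → $12.31.
cheddar + strawberries with both tight: 2.475 servings and 6.507 servings → $7.76.
banana + canned tuna: the both-tight solution has a negative serving — not a feasible corner.
banana + strawberries: the both-tight solution has a negative serving — not a feasible corner.
canned tuna + strawberries with both targets exact would need a negative amount; discard.
So the least-cost plan costs $4.26.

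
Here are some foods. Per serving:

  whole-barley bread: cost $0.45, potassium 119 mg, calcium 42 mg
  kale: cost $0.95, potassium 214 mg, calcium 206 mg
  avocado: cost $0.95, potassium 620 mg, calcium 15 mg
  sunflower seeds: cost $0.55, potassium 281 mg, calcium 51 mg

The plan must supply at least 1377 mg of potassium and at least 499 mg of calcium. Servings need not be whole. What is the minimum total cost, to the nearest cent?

For a min-cost LP with two ≥-constraints, a basic feasible solution has at most two positive variables.
whole-barley bread only: max(1377/119, 499/42) = 11.88 servings → $5.35.
kale only: max(1377/214, 499/206) = 6.435 servings → $6.11.
avocado only: max(1377/620, 499/15) = 33.27 servings → $31.60.
sunflower seeds only: max(1377/281, 499/51) = 9.784 servings → $5.38.
whole-barley bread + kale with both tight: 11.39 servings and 0.09964 servings → $5.22.
whole-barley bread + avocado with both targets exact would need a negative amount; discard.
whole-barley bread + sunflower seeds: the both-tight solution has a negative serving — not a feasible corner.
kale + avocado with both tight: 2.319 servings and 1.421 servings → $3.55.
kale + sunflower seeds with both tight: 1.49 servings and 3.766 servings → $3.49.
avocado + sunflower seeds: the both-tight solution has a negative serving — not a feasible corner.
So the least-cost plan costs $3.49.

$3.49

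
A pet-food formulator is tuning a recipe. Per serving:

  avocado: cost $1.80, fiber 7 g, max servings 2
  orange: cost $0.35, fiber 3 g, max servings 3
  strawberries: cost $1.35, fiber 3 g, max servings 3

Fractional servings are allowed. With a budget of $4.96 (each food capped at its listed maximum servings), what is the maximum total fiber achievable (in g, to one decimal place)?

23.7 g

Fiber per dollar: orange 8.571, avocado 3.889, strawberries 2.222.
Take 3 servings of orange: spends $1.05, +9.0 g fiber (running total 9.0 g).
Take 2 servings of avocado: spends $3.60, +14.0 g fiber (running total 23.0 g).
Take 0.2296 servings of strawberries: spends $0.31, +0.7 g fiber (running total 23.7 g).
Greedy by best ratio exhausts the cost allowance optimally: 23.7 g.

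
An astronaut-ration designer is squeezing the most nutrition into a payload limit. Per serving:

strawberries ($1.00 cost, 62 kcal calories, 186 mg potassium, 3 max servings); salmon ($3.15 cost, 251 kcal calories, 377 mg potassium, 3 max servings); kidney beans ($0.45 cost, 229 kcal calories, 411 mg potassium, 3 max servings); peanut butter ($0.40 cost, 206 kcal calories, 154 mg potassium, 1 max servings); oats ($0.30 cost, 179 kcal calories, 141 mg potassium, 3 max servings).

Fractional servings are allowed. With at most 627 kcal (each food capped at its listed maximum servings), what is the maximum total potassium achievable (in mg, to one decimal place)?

Potassium per kcal: strawberries 3, kidney beans 1.795, salmon 1.502, oats 0.7877, peanut butter 0.7476.
Take 3 servings of strawberries: uses 186 kcal, +558.0 mg potassium (running total 558.0 mg).
Take 1.926 servings of kidney beans: uses 441 kcal, +791.5 mg potassium (running total 1349.5 mg).
Greedy by best ratio exhausts the calories allowance optimally: 1349.5 mg.

1349.5 mg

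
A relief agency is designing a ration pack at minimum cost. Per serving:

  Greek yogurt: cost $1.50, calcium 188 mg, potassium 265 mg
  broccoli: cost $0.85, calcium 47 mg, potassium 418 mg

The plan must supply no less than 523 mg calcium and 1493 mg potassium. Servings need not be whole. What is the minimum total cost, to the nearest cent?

$5.19

For a min-cost LP with two ≥-constraints, a basic feasible solution has at most two positive variables.
Greek yogurt only: max(523/188, 1493/265) = 5.634 servings → $8.45.
broccoli only: max(523/47, 1493/418) = 11.13 servings → $9.46.
Greek yogurt + broccoli with both tight: 2.245 servings and 2.149 servings → $5.19.
Cheapest feasible corner: $5.19.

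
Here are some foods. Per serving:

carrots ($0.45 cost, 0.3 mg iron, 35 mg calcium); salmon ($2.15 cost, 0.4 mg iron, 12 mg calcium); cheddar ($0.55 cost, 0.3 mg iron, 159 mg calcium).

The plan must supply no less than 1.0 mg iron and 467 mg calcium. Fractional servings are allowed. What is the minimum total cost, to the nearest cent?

$1.78

With two linear requirements the optimum uses one or two foods; enumerate the corners.
carrots only: max(1.0/0.3, 467/35) = 13.34 servings → $6.00.
salmon only: max(1.0/0.4, 467/12) = 38.92 servings → $83.67.
cheddar only: max(1.0/0.3, 467/159) = 3.333 servings → $1.83.
carrots + salmon with both targets exact would need a negative amount; discard.
carrots + cheddar with both tight: 0.5081 servings and 2.825 servings → $1.78.
salmon + cheddar with both tight: 0.315 servings and 2.913 servings → $2.28.
So the least-cost plan costs $1.78.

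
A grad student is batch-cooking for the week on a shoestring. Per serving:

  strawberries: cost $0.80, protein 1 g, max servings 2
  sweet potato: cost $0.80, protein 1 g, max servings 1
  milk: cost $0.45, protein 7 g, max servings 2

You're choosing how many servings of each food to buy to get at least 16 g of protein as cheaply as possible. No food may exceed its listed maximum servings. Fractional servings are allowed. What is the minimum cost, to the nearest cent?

$2.50

Cost per g of protein: milk $0.0643, strawberries $0.8000, sweet potato $0.8000.
Take 2 servings of milk: +14.0 g protein for $0.90 (total $0.90, still need 2.0 g).
Take 2 servings of strawberries: +2.0 g protein for $1.60 (total $2.50, still need 0.0 g).
Greedy by cheapest-per-g is optimal for a single linear constraint, so the minimum cost is $2.50.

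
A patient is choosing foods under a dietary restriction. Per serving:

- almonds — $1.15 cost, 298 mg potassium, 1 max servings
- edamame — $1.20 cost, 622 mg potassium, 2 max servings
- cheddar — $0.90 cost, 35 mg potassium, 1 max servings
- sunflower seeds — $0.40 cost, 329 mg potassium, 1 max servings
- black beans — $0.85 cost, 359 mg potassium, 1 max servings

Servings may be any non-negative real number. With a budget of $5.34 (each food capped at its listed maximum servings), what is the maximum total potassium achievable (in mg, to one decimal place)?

2251.0 mg

Potassium per dollar: sunflower seeds 822.5, edamame 518.3, black beans 422.4, almonds 259.1, cheddar 38.89.
Take 1 serving of sunflower seeds: spends $0.40, +329.0 mg potassium (running total 329.0 mg).
Take 2 servings of edamame: spends $2.40, +1244.0 mg potassium (running total 1573.0 mg).
Take 1 serving of black beans: spends $0.85, +359.0 mg potassium (running total 1932.0 mg).
Take 1 serving of almonds: spends $1.15, +298.0 mg potassium (running total 2230.0 mg).
Take 0.6 servings of cheddar: spends $0.54, +21.0 mg potassium (running total 2251.0 mg).
Greedy by best ratio exhausts the cost allowance optimally: 2251.0 mg.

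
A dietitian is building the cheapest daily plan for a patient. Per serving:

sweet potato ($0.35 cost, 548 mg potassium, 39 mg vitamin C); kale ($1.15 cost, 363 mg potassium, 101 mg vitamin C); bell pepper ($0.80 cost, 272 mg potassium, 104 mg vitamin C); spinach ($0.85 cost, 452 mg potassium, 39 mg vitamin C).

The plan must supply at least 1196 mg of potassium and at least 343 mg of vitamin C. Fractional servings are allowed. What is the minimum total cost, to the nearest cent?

A basic optimal solution has at most two foods positive. Try each food alone and each pair with both targets met exactly.
sweet potato only: max(1196/548, 343/39) = 8.795 servings → $3.08.
kale only: max(1196/363, 343/101) = 3.396 servings → $3.91.
bell pepper only: max(1196/272, 343/104) = 4.397 servings → $3.52.
spinach only: max(1196/452, 343/39) = 8.795 servings → $7.48.
sweet potato + kale: intersection lies outside the first quadrant.
sweet potato + bell pepper with both tight: 0.6702 servings and 3.047 servings → $2.67.
sweet potato + spinach: intersection lies outside the first quadrant.
kale + bell pepper with both tight: 3.024 servings and 0.3612 servings → $3.77.
kale + spinach: intersection lies outside the first quadrant.
bell pepper + spinach with both tight: 2.978 servings and 0.8541 servings → $3.11.
Cheapest feasible corner: $2.67.

$2.67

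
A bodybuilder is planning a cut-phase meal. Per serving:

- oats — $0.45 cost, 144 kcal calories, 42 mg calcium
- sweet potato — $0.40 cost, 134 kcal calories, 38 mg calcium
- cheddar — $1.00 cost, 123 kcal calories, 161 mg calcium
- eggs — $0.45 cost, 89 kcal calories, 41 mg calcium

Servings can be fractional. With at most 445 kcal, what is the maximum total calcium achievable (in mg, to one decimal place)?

582.5 mg

Calcium per kcal: cheddar 1.309, eggs 0.4607, oats 0.2917, sweet potato 0.2836.
With no serving limits, spend the whole calories allowance on cheddar: 445 kcal / 123 kcal × 161 mg = 582.5 mg.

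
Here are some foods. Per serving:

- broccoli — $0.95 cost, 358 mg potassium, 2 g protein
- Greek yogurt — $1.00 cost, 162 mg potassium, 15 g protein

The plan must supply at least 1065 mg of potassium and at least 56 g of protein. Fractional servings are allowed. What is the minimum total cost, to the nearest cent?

$4.85

At the optimum either one food covers both requirements or two foods hit both targets exactly; no other combination can be cheaper.
broccoli only: max(1065/358, 56/2) = 28 servings → $26.60.
Greek yogurt only: max(1065/162, 56/15) = 6.574 servings → $6.57.
broccoli + Greek yogurt with both tight: 1.368 servings and 3.551 servings → $4.85.
Cheapest feasible corner: $4.85.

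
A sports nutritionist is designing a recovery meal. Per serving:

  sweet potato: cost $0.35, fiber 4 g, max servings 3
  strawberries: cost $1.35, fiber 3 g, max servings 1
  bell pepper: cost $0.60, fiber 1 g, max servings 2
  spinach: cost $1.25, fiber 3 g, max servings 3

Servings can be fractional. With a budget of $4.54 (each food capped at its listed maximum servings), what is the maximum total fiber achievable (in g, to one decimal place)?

20.4 g

Fiber per dollar: sweet potato 11.43, spinach 2.4, strawberries 2.222, bell pepper 1.667.
Take 3 servings of sweet potato: spends $1.05, +12.0 g fiber (running total 12.0 g).
Take 2.792 servings of spinach: spends $3.49, +8.4 g fiber (running total 20.4 g).
Filling greedily by fiber-per-dollar is optimal for one linear limit, giving 20.4 g.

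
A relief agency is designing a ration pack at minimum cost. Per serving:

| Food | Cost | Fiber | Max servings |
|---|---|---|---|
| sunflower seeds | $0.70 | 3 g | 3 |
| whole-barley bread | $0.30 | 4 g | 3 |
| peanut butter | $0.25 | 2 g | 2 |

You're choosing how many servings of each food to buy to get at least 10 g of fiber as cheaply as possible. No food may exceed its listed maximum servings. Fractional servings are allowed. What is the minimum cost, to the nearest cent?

$0.75

Cost per g of fiber: whole-barley bread $0.0750, peanut butter $0.1250, sunflower seeds $0.2333.
Take 2.5 servings of whole-barley bread: +10.0 g fiber for $0.75 (total $0.75, still need 0.0 g).
Greedy by cheapest-per-g is optimal for a single linear constraint, so the minimum cost is $0.75.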